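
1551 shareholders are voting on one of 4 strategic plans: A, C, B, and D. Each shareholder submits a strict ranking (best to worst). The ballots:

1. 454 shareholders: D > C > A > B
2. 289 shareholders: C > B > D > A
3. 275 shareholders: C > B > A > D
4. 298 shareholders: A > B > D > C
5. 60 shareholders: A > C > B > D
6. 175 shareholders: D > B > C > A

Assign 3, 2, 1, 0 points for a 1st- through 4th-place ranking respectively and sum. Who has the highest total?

C

A: 454·1 + 289·0 + 275·1 + 298·3 + 60·3 + 175·0 = 1803
C: 454·2 + 289·3 + 275·3 + 298·0 + 60·2 + 175·1 = 2895
B: 454·0 + 289·2 + 275·2 + 298·2 + 60·1 + 175·2 = 2134
D: 454·3 + 289·1 + 275·0 + 298·1 + 60·0 + 175·3 = 2474
C has the highest Borda score (2895).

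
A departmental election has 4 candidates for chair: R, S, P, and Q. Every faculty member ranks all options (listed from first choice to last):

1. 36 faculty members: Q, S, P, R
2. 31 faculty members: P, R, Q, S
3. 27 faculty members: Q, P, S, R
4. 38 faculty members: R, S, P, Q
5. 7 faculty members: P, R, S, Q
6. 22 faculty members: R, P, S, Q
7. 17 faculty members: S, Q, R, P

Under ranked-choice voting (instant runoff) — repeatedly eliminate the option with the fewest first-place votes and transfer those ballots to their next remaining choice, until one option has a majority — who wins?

R

Round 1: R 60, S 17, P 38, Q 63. Eliminate S.
Round 2: R 60, P 38, Q 80. Eliminate P.
Round 3: R 98, Q 80. R has a majority.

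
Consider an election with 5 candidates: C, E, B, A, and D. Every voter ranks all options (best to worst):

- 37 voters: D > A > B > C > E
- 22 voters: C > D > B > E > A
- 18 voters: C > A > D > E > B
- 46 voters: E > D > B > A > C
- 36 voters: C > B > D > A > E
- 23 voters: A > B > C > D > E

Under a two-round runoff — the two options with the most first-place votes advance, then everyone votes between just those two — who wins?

Round 1 first-place votes: C 76, E 46, B 0, A 23, D 37.
C and E advance.
Runoff: C is preferred to E by 136 voters; E by 46.
C wins the runoff.

C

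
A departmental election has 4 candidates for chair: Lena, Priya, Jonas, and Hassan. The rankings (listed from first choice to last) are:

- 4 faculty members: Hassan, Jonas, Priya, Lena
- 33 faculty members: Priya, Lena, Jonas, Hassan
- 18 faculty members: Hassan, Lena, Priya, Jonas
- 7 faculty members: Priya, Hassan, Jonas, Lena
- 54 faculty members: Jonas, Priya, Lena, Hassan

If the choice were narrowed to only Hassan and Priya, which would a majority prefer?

Voters preferring Hassan to Priya: 22; preferring Priya to Hassan: 94.
Priya wins the head-to-head.

Priya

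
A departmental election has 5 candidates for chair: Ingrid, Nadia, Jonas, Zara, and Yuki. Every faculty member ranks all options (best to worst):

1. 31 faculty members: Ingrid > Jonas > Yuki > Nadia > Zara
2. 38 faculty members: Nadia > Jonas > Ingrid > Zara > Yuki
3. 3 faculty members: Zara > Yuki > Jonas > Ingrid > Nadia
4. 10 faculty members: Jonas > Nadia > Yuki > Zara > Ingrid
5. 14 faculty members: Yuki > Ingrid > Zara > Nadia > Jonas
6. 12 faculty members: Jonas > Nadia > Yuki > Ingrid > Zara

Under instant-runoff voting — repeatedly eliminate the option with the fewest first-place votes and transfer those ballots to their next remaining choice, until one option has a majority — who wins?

Nadia

Round 1: Ingrid 31, Nadia 38, Jonas 22, Zara 3, Yuki 14. Eliminate Zara.
Round 2: Ingrid 31, Nadia 38, Jonas 22, Yuki 17. Eliminate Yuki.
Round 3: Ingrid 45, Nadia 38, Jonas 25. Eliminate Jonas.
Round 4: Ingrid 48, Nadia 60. Nadia has a majority.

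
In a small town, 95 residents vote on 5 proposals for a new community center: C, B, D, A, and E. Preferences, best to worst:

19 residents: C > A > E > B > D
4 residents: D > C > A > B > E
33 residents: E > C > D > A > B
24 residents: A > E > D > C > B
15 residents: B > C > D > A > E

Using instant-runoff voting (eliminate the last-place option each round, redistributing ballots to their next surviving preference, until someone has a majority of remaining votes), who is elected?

E

Round 1: C 19, B 15, D 4, A 24, E 33. Eliminate D.
Round 2: C 23, B 15, A 24, E 33. Eliminate B.
Round 3: C 38, A 24, E 33. Eliminate A.
Round 4: C 38, E 57. E has a majority.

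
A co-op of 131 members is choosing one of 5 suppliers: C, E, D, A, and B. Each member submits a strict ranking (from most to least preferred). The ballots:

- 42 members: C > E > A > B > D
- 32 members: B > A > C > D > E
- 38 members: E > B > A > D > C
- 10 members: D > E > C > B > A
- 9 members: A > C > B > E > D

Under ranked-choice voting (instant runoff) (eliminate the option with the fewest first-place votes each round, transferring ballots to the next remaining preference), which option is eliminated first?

Round 1: C 42, E 38, D 10, A 9, B 32. Eliminate A.

A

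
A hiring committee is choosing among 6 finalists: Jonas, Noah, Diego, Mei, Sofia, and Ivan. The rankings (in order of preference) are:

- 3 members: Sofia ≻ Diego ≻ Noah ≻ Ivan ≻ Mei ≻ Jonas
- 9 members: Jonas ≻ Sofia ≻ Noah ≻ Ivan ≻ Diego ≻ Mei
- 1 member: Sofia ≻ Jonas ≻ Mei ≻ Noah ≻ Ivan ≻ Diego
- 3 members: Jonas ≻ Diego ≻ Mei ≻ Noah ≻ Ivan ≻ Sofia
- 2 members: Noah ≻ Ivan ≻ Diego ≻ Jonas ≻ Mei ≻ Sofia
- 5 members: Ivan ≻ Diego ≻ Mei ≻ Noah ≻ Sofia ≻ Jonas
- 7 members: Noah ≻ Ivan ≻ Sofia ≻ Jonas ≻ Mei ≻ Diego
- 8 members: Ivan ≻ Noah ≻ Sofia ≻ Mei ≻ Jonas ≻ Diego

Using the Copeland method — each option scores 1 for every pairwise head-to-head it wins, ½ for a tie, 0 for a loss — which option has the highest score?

Noah

Jonas: beats Diego and Mei; loses to Noah, Sofia, and Ivan → score 2.
Noah: beats Jonas, Diego, Mei, Sofia, and Ivan → score 5.
Diego: beats Mei; loses to Jonas, Noah, Sofia, and Ivan → score 1.
Mei: loses to Jonas, Noah, Diego, Sofia, and Ivan → score 0.
Sofia: beats Jonas, Diego, and Mei; loses to Noah and Ivan → score 3.
Ivan: beats Jonas, Diego, Mei, and Sofia; loses to Noah → score 4.
Noah has the best pairwise record.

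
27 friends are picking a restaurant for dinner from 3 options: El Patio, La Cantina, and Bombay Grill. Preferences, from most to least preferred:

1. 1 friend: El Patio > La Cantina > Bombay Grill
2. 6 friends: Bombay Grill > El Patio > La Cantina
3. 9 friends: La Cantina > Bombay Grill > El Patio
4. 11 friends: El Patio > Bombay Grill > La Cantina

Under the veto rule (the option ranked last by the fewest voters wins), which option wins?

Last-place votes: El Patio 9, La Cantina 17, Bombay Grill 1.
Bombay Grill is ranked last by the fewest voters, so Bombay Grill wins.

Bombay Grill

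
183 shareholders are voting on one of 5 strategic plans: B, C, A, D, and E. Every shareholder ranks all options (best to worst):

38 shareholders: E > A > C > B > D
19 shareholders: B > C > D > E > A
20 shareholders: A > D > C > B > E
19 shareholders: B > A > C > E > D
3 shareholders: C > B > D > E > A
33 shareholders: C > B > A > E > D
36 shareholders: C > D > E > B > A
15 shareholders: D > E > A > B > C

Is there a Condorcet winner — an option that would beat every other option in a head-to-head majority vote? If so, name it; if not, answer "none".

Checking pairwise contests:
C beats B 130–53.
A beats C 92–91.
B beats A 110–73.
B beats D 112–71.
B beats E 94–89.
Every option loses at least one head-to-head, so there is no Condorcet winner.

none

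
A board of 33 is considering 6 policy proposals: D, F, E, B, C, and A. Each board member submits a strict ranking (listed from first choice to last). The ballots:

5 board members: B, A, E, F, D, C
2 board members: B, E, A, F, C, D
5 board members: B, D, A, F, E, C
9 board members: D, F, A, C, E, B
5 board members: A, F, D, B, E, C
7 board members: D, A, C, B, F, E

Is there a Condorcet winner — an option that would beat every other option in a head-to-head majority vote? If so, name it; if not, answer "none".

D

D vs F: 21–12 for D.
D vs E: 26–7 for D.
D vs B: 21–12 for D.
D vs C: 31–2 for D.
D vs A: 21–12 for D.
D beats every other option head-to-head.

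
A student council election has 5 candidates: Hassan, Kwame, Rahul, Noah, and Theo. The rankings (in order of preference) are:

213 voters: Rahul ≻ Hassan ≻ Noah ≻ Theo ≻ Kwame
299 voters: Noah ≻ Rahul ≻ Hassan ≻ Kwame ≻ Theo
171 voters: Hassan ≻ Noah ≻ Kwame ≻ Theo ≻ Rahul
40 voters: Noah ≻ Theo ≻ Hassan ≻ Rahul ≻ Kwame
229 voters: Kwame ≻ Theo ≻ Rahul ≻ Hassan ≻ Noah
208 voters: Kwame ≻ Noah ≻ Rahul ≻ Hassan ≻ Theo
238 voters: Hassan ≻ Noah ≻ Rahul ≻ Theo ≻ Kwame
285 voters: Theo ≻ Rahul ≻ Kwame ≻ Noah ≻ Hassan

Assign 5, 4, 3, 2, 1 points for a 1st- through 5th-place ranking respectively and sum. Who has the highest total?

Rahul

Hassan: 213·4 + 299·3 + 171·5 + 40·3 + 229·2 + 208·2 + 238·5 + 285·1 = 5073
Kwame: 213·1 + 299·2 + 171·3 + 40·1 + 229·5 + 208·5 + 238·1 + 285·3 = 4642
Rahul: 213·5 + 299·4 + 171·1 + 40·2 + 229·3 + 208·3 + 238·3 + 285·4 = 5677
Noah: 213·3 + 299·5 + 171·4 + 40·5 + 229·1 + 208·4 + 238·4 + 285·2 = 5601
Theo: 213·2 + 299·1 + 171·2 + 40·4 + 229·4 + 208·1 + 238·2 + 285·5 = 4252
Rahul has the highest Borda score (5677).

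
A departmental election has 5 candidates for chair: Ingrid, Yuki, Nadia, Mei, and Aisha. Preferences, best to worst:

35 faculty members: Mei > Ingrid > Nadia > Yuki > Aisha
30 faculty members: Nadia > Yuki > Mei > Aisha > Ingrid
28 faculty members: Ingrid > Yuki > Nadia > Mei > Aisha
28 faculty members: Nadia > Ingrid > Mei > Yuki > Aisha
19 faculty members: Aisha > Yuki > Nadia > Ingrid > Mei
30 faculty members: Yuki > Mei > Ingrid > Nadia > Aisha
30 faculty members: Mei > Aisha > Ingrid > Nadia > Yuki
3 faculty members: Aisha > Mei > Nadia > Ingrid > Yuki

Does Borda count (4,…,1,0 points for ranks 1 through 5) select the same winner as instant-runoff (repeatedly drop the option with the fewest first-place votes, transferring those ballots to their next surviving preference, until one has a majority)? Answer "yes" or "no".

Borda — scores: Ingrid 443, Yuki 414, Nadia 462, Mei 503, Aisha 208. Winner: Mei.
Instant-runoff — R1 Ingrid 28, Yuki 30, Nadia 58, Mei 65, Aisha 22 (Aisha out); R2 Ingrid 28, Yuki 49, Nadia 58, Mei 68 (Ingrid out); R3 Yuki 77, Nadia 58, Mei 68 (Nadia out); R4 Yuki 107, Mei 96 (Yuki winner). Winner: Yuki.
The two methods disagree.

no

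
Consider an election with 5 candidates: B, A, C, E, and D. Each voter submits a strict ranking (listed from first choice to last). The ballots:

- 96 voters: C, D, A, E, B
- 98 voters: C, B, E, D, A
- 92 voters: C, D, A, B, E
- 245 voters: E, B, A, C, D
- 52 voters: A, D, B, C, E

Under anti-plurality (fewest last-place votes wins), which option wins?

C

Last-place votes: B 96, A 98, C 0, E 144, D 245.
C is ranked last by the fewest voters, so C wins.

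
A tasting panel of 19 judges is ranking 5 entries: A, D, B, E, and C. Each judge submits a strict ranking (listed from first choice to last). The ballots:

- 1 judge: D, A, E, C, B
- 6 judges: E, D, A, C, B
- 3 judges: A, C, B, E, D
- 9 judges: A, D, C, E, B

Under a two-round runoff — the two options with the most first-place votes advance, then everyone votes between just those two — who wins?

Round 1 first-place votes: A 12, D 1, B 0, E 6, C 0.
A and E advance.
Runoff: A is preferred to E by 13 voters; E by 6.
A wins the runoff.

A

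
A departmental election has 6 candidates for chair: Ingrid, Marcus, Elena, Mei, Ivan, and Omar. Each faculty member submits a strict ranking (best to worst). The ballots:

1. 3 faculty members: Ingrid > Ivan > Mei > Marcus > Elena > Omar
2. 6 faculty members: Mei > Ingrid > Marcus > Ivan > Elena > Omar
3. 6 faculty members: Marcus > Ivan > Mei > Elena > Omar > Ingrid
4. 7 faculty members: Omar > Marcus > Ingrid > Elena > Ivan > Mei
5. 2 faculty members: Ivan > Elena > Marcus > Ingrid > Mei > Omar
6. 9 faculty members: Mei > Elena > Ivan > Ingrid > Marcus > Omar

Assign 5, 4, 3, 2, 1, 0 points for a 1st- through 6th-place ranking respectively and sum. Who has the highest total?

Mei

Ingrid: 3·5 + 6·4 + 6·0 + 7·3 + 2·2 + 9·2 = 82
Marcus: 3·2 + 6·3 + 6·5 + 7·4 + 2·3 + 9·1 = 97
Elena: 3·1 + 6·1 + 6·2 + 7·2 + 2·4 + 9·4 = 79
Mei: 3·3 + 6·5 + 6·3 + 7·0 + 2·1 + 9·5 = 104
Ivan: 3·4 + 6·2 + 6·4 + 7·1 + 2·5 + 9·3 = 92
Omar: 3·0 + 6·0 + 6·1 + 7·5 + 2·0 + 9·0 = 41
Mei has the highest Borda score (104).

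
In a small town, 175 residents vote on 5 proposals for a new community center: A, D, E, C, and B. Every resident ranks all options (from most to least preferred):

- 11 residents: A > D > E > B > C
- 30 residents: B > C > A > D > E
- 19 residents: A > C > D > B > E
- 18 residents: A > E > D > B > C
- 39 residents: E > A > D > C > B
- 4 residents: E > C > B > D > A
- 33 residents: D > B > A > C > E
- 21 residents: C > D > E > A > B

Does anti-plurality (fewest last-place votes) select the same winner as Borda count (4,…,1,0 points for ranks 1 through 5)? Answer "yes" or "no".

no

Anti-plurality — last-place votes: A 4, D 0, E 82, C 29, B 60. Winner: D.
Borda — scores: A 456, D 414, E 290, C 315, B 275. Winner: A.
The two methods disagree.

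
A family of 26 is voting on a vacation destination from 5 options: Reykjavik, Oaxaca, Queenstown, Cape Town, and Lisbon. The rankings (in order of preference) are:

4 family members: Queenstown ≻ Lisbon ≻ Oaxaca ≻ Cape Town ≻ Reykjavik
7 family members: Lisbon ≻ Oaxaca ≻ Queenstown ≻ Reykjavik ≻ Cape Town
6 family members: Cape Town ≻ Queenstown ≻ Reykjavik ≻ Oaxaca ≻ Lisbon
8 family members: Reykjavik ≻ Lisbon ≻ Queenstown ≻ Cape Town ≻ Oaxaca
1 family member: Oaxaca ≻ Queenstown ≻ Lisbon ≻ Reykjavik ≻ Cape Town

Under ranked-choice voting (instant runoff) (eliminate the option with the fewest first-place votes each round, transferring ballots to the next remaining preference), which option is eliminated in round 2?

Round 1: Reykjavik 8, Oaxaca 1, Queenstown 4, Cape Town 6, Lisbon 7. Eliminate Oaxaca.
Round 2: Reykjavik 8, Queenstown 5, Cape Town 6, Lisbon 7. Eliminate Queenstown.

Queenstown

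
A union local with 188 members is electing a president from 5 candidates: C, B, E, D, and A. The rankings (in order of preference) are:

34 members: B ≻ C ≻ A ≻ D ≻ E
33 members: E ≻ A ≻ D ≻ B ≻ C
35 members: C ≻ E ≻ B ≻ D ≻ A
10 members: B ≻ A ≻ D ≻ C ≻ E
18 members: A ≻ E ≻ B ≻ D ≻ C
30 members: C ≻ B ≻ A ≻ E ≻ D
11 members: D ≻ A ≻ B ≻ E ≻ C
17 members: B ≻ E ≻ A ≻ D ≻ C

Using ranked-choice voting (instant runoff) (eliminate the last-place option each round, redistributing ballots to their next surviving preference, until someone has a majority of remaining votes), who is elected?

Round 1: C 65, B 61, E 33, D 11, A 18. Eliminate D.
Round 2: C 65, B 61, E 33, A 29. Eliminate A.
Round 3: C 65, B 72, E 51. Eliminate E.
Round 4: C 65, B 123. B has a majority.

B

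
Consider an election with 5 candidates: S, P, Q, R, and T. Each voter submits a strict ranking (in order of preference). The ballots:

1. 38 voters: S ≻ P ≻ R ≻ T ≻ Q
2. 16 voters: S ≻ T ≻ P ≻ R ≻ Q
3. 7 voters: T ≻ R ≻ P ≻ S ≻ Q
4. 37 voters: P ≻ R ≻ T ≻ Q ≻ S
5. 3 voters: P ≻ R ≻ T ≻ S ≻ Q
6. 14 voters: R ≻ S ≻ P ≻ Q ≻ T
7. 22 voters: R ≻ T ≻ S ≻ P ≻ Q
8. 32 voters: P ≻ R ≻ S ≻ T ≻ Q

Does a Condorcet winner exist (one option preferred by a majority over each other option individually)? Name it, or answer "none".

Checking pairwise contests:
R beats S 115–54.
S beats P 90–79.
S beats Q 132–37.
P beats R 126–43.
S beats T 100–69.
Every option loses at least one head-to-head, so there is no Condorcet winner.

none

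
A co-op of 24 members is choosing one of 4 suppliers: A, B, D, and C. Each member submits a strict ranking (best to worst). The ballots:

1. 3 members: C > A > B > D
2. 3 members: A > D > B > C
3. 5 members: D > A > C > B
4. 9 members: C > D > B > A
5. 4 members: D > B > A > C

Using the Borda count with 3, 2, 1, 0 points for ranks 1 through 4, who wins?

D

A: 3·2 + 3·3 + 5·2 + 9·0 + 4·1 = 29
B: 3·1 + 3·1 + 5·0 + 9·1 + 4·2 = 23
D: 3·0 + 3·2 + 5·3 + 9·2 + 4·3 = 51
C: 3·3 + 3·0 + 5·1 + 9·3 + 4·0 = 41
D has the highest Borda score (51).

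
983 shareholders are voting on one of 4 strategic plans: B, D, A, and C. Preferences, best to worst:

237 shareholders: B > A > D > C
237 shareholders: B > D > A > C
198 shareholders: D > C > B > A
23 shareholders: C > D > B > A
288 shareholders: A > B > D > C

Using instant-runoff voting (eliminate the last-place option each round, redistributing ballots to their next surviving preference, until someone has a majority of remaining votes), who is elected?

Round 1: B 474, D 198, A 288, C 23. Eliminate C.
Round 2: B 474, D 221, A 288. Eliminate D.
Round 3: B 695, A 288. B has a majority.

B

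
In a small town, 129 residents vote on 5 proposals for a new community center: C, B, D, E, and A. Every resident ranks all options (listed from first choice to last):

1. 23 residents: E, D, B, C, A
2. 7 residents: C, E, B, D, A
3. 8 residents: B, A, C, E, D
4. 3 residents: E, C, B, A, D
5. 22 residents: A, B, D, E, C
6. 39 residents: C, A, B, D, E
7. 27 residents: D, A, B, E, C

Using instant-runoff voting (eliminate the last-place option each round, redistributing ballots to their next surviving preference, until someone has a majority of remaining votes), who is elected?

D

Round 1: C 46, B 8, D 27, E 26, A 22. Eliminate B.
Round 2: C 46, D 27, E 26, A 30. Eliminate E.
Round 3: C 49, D 50, A 30. Eliminate A.
Round 4: C 57, D 72. D has a majority.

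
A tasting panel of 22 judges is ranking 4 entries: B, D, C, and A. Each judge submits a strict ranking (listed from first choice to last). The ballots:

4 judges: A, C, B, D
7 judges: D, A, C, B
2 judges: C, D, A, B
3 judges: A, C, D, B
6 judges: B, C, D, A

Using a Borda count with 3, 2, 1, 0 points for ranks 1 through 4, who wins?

C

B: 4·1 + 7·0 + 2·0 + 3·0 + 6·3 = 22
D: 4·0 + 7·3 + 2·2 + 3·1 + 6·1 = 34
C: 4·2 + 7·1 + 2·3 + 3·2 + 6·2 = 39
A: 4·3 + 7·2 + 2·1 + 3·3 + 6·0 = 37
C has the highest Borda score (39).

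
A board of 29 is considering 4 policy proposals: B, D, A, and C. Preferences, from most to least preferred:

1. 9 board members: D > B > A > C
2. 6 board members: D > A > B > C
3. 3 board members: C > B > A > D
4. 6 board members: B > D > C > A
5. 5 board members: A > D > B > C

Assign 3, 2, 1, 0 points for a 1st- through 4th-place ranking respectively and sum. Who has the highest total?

D

B: 9·2 + 6·1 + 3·2 + 6·3 + 5·1 = 53
D: 9·3 + 6·3 + 3·0 + 6·2 + 5·2 = 67
A: 9·1 + 6·2 + 3·1 + 6·0 + 5·3 = 39
C: 9·0 + 6·0 + 3·3 + 6·1 + 5·0 = 15
D has the highest Borda score (67).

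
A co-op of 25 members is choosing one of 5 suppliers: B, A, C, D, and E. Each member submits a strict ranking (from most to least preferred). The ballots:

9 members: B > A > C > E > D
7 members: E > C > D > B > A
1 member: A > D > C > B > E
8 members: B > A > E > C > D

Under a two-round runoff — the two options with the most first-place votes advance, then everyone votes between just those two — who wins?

Round 1 first-place votes: B 17, A 1, C 0, D 0, E 7.
B and E advance.
Runoff: B is preferred to E by 18 voters; E by 7.
B wins the runoff.

B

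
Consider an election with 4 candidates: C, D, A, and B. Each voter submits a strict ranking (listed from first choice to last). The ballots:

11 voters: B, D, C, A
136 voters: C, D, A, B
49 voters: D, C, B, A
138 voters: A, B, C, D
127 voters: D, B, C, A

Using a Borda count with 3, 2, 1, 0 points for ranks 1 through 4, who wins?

D

C: 11·1 + 136·3 + 49·2 + 138·1 + 127·1 = 782
D: 11·2 + 136·2 + 49·3 + 138·0 + 127·3 = 822
A: 11·0 + 136·1 + 49·0 + 138·3 + 127·0 = 550
B: 11·3 + 136·0 + 49·1 + 138·2 + 127·2 = 612
D has the highest Borda score (822).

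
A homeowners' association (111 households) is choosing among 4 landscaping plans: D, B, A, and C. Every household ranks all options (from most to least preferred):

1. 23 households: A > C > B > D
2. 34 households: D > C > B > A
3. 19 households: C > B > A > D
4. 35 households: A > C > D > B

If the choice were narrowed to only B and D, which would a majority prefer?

D

Voters preferring B to D: 42; preferring D to B: 69.
D wins the head-to-head.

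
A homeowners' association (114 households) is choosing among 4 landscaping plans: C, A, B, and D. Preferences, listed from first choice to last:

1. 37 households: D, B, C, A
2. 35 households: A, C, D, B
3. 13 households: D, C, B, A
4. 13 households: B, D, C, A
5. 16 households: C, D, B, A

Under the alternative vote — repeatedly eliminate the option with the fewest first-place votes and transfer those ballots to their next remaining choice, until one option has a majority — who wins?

Round 1: C 16, A 35, B 13, D 50. Eliminate B.
Round 2: C 16, A 35, D 63. D has a majority.

D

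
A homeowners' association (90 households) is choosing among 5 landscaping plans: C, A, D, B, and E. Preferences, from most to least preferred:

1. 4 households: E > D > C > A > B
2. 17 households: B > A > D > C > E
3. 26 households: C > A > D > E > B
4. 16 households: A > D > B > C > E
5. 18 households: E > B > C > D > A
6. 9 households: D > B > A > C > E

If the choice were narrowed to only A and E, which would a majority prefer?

A

Voters preferring A to E: 68; preferring E to A: 22.
A wins the head-to-head.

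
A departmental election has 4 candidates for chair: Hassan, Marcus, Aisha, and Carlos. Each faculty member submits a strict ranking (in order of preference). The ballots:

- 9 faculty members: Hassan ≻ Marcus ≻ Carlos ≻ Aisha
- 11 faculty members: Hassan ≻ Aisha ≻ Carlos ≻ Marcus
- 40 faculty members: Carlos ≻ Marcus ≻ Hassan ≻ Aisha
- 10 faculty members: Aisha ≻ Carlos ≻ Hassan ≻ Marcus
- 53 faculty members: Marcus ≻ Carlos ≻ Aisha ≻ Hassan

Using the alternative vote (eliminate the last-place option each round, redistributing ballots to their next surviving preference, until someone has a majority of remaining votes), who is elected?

Round 1: Hassan 20, Marcus 53, Aisha 10, Carlos 40. Eliminate Aisha.
Round 2: Hassan 20, Marcus 53, Carlos 50. Eliminate Hassan.
Round 3: Marcus 62, Carlos 61. Marcus has a majority.

Marcus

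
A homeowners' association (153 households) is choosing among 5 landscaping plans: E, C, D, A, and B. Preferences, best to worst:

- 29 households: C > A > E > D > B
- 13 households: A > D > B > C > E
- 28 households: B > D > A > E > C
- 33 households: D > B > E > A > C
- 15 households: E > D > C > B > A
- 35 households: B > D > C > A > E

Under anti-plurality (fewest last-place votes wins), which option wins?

Last-place votes: E 48, C 61, D 0, A 15, B 29.
D is ranked last by the fewest voters, so D wins.

D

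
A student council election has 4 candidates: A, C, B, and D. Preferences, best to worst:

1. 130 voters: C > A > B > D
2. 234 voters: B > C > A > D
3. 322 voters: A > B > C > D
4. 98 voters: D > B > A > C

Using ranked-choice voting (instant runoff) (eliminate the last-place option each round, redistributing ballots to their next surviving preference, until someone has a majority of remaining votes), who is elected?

A

Round 1: A 322, C 130, B 234, D 98. Eliminate D.
Round 2: A 322, C 130, B 332. Eliminate C.
Round 3: A 452, B 332. A has a majority.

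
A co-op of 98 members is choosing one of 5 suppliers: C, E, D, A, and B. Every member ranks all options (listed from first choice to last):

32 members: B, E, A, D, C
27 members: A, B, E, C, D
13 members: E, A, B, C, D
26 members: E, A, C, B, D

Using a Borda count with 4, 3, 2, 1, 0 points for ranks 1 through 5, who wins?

C: 32·0 + 27·1 + 13·1 + 26·2 = 92
E: 32·3 + 27·2 + 13·4 + 26·4 = 306
D: 32·1 + 27·0 + 13·0 + 26·0 = 32
A: 32·2 + 27·4 + 13·3 + 26·3 = 289
B: 32·4 + 27·3 + 13·2 + 26·1 = 261
E has the highest Borda score (306).

E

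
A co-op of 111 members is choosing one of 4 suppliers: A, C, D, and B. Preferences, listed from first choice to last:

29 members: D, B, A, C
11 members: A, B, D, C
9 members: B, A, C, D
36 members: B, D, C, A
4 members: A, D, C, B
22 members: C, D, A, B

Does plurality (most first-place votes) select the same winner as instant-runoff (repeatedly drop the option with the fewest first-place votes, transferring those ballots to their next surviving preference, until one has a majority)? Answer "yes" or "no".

Plurality — first-place votes: A 15, C 22, D 29, B 45. Winner: B.
Instant-runoff — R1 A 15, C 22, D 29, B 45 (A out); R2 C 22, D 33, B 56 (B winner). Winner: B.
The two methods agree.

yes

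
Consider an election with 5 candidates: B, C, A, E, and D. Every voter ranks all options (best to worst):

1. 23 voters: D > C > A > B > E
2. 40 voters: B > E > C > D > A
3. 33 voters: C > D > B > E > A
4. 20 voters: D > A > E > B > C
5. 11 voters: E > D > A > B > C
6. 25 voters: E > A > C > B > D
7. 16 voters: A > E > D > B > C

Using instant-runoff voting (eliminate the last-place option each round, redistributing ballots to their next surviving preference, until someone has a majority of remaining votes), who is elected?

E

Round 1: B 40, C 33, A 16, E 36, D 43. Eliminate A.
Round 2: B 40, C 33, E 52, D 43. Eliminate C.
Round 3: B 40, E 52, D 76. Eliminate B.
Round 4: E 92, D 76. E has a majority.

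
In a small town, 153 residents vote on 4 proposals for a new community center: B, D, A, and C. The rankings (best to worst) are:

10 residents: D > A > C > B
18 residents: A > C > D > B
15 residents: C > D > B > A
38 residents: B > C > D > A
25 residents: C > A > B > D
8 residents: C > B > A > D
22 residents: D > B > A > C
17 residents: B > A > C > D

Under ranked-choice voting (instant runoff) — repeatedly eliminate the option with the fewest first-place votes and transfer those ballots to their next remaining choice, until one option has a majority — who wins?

B

Round 1: B 55, D 32, A 18, C 48. Eliminate A.
Round 2: B 55, D 32, C 66. Eliminate D.
Round 3: B 77, C 76. B has a majority.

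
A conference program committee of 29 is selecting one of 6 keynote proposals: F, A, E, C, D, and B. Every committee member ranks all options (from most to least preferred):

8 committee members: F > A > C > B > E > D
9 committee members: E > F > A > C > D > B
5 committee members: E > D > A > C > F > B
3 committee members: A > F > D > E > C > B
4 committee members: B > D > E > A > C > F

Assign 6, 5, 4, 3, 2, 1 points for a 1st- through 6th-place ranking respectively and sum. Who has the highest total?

A

F: 8·6 + 9·5 + 5·2 + 3·5 + 4·1 = 122
A: 8·5 + 9·4 + 5·4 + 3·6 + 4·3 = 126
E: 8·2 + 9·6 + 5·6 + 3·3 + 4·4 = 125
C: 8·4 + 9·3 + 5·3 + 3·2 + 4·2 = 88
D: 8·1 + 9·2 + 5·5 + 3·4 + 4·5 = 83
B: 8·3 + 9·1 + 5·1 + 3·1 + 4·6 = 65
A has the highest Borda score (126).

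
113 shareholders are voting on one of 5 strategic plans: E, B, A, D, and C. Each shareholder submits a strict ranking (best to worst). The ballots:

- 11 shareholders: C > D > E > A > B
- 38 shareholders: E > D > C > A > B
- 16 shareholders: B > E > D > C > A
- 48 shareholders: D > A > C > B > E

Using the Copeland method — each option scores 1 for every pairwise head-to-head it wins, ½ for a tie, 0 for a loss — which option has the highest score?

E: beats A; loses to B, D, and C → score 1.
B: beats E; loses to A, D, and C → score 1.
A: beats B; loses to E, D, and C → score 1.
D: beats E, B, A, and C → score 4.
C: beats E, B, and A; loses to D → score 3.
D has the best pairwise record.

D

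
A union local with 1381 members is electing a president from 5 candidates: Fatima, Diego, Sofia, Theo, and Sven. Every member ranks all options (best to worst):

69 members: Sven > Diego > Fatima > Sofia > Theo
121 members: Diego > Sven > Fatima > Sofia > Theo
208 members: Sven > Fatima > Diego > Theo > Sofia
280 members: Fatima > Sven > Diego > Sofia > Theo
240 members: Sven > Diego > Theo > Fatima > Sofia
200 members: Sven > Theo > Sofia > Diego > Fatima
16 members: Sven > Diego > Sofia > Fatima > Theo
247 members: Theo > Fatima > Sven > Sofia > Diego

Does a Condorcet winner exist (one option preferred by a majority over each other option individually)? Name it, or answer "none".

Sven

Sven vs Fatima: 854–527 for Sven.
Sven vs Diego: 1260–121 for Sven.
Sven vs Sofia: 1381–0 for Sven.
Sven vs Theo: 1134–247 for Sven.
Sven beats every other option head-to-head.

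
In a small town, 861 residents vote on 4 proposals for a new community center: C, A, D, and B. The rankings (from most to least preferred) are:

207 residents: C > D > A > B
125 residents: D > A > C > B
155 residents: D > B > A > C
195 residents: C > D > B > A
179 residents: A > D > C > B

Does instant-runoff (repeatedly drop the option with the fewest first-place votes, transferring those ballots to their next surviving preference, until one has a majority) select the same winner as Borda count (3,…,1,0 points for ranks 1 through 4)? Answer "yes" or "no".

yes

Instant-runoff — R1 C 402, A 179, D 280, B 0 (B out); R2 C 402, A 179, D 280 (A out); R3 C 402, D 459 (D winner). Winner: D.
Borda — scores: C 1510, A 1149, D 2002, B 505. Winner: D.
The two methods agree.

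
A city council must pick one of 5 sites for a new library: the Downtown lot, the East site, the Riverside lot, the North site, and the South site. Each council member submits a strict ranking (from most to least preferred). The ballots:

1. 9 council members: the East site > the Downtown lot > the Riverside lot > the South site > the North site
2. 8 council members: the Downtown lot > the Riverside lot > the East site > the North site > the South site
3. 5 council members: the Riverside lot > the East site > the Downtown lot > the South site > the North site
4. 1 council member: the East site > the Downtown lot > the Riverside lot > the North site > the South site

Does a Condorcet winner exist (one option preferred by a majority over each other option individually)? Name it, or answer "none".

Checking pairwise contests:
the East site beats the Downtown lot 15–8.
the Riverside lot beats the East site 13–10.
the Downtown lot beats the Riverside lot 18–5.
the Downtown lot beats the North site 23–0.
the Downtown lot beats the South site 23–0.
Every option loses at least one head-to-head, so there is no Condorcet winner.

none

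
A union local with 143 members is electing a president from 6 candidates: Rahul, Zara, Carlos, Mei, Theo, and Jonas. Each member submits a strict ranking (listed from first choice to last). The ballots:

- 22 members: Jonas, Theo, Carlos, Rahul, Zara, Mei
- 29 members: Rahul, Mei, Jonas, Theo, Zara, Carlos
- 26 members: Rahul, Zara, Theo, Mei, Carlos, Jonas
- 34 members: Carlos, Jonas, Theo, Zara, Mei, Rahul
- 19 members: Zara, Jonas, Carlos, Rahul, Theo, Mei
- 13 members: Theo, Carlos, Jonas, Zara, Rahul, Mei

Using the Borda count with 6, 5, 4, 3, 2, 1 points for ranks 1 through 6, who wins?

Rahul: 22·3 + 29·6 + 26·6 + 34·1 + 19·3 + 13·2 = 513
Zara: 22·2 + 29·2 + 26·5 + 34·3 + 19·6 + 13·3 = 487
Carlos: 22·4 + 29·1 + 26·2 + 34·6 + 19·4 + 13·5 = 514
Mei: 22·1 + 29·5 + 26·3 + 34·2 + 19·1 + 13·1 = 345
Theo: 22·5 + 29·3 + 26·4 + 34·4 + 19·2 + 13·6 = 553
Jonas: 22·6 + 29·4 + 26·1 + 34·5 + 19·5 + 13·4 = 591
Jonas has the highest Borda score (591).

Jonas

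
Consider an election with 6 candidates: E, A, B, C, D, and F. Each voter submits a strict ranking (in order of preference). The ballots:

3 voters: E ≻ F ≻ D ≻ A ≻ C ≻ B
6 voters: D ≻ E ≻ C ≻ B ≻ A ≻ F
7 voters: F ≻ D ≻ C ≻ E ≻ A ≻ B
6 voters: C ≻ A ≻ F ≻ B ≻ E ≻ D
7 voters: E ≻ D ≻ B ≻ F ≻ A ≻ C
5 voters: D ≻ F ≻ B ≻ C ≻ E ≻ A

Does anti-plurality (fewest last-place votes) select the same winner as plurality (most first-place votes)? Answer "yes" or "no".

Anti-plurality — last-place votes: E 0, A 5, B 10, C 7, D 6, F 6. Winner: E.
Plurality — first-place votes: E 10, A 0, B 0, C 6, D 11, F 7. Winner: D.
The two methods disagree.

no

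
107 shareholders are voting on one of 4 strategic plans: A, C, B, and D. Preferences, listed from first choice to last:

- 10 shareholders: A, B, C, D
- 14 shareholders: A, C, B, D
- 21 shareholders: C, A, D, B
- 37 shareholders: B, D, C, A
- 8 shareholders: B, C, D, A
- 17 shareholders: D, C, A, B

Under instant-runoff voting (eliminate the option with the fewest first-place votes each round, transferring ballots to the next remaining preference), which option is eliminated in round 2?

A

Round 1: A 24, C 21, B 45, D 17. Eliminate D.
Round 2: A 24, C 38, B 45. Eliminate A.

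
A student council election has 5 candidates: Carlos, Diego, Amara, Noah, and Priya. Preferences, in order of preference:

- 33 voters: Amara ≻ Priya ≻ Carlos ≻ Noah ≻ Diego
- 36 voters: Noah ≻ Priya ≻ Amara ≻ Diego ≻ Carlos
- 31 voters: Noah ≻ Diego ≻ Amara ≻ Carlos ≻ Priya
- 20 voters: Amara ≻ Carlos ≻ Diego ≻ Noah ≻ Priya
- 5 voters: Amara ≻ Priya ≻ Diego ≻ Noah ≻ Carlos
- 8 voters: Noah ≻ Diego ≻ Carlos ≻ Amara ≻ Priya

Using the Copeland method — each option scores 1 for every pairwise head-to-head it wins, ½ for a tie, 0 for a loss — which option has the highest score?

Noah

Carlos: loses to Diego, Amara, Noah, and Priya → score 0.
Diego: beats Carlos; loses to Amara, Noah, and Priya → score 1.
Amara: beats Carlos, Diego, and Priya; loses to Noah → score 3.
Noah: beats Carlos, Diego, Amara, and Priya → score 4.
Priya: beats Carlos and Diego; loses to Amara and Noah → score 2.
Noah has the best pairwise record.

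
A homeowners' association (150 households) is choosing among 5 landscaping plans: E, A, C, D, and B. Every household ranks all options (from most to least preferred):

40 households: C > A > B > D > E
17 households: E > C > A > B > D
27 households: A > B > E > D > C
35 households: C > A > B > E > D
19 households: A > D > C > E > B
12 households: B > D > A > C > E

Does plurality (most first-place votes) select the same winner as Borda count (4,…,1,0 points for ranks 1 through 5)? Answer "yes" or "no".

Plurality — first-place votes: E 17, A 46, C 75, D 0, B 12. Winner: C.
Borda — scores: E 176, A 467, C 401, D 160, B 296. Winner: A.
The two methods disagree.

no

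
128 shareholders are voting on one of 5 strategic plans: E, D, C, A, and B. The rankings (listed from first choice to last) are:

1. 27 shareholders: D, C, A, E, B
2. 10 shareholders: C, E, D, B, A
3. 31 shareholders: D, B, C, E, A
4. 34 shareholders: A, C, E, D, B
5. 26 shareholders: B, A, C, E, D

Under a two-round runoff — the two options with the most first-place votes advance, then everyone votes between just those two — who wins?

D

Round 1 first-place votes: E 0, D 58, C 10, A 34, B 26.
D and A advance.
Runoff: D is preferred to A by 68 voters; A by 60.
D wins the runoff.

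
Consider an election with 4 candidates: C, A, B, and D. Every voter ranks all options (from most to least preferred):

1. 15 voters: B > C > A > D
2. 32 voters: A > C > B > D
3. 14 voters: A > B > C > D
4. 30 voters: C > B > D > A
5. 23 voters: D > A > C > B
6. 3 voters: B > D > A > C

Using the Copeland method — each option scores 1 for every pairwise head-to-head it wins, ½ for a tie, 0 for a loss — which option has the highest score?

C: beats B and D; loses to A → score 2.
A: beats C, B, and D → score 3.
B: beats D; loses to C and A → score 1.
D: loses to C, A, and B → score 0.
A has the best pairwise record.

A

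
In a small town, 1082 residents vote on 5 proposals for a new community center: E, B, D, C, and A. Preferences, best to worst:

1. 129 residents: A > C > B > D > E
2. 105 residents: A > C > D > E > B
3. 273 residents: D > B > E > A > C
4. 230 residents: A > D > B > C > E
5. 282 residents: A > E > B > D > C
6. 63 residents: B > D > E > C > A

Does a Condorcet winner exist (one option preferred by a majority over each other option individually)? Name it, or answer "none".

A

A vs E: 746–336 for A.
A vs B: 746–336 for A.
A vs D: 746–336 for A.
A vs C: 1019–63 for A.
A beats every other option head-to-head.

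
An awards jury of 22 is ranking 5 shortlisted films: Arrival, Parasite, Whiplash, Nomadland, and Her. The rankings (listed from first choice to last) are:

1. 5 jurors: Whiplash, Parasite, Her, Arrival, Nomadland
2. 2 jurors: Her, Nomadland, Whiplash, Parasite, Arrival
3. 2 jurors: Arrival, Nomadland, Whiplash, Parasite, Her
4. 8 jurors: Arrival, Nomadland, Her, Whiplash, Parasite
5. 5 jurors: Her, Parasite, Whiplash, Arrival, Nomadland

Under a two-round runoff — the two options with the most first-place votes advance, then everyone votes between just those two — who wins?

Her

Round 1 first-place votes: Arrival 10, Parasite 0, Whiplash 5, Nomadland 0, Her 7.
Arrival and Her advance.
Runoff: Arrival is preferred to Her by 10 voters; Her by 12.
Her wins the runoff.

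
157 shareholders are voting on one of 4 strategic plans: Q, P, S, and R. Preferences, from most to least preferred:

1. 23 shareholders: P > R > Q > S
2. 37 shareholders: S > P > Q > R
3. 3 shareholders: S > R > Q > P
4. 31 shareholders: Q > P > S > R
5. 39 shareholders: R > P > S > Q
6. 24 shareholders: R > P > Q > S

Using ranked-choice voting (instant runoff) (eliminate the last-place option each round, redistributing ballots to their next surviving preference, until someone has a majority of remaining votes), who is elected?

Round 1: Q 31, P 23, S 40, R 63. Eliminate P.
Round 2: Q 31, S 40, R 86. R has a majority.

R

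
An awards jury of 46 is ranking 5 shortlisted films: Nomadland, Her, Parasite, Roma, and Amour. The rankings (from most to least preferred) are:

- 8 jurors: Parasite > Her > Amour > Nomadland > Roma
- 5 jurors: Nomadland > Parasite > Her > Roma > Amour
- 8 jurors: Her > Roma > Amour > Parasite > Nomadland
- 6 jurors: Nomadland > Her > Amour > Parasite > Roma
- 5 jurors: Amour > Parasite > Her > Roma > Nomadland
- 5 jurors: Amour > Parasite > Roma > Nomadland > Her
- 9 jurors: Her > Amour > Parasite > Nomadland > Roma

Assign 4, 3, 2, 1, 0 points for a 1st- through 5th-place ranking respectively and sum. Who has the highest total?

Her

Nomadland: 8·1 + 5·4 + 8·0 + 6·4 + 5·0 + 5·1 + 9·1 = 66
Her: 8·3 + 5·2 + 8·4 + 6·3 + 5·2 + 5·0 + 9·4 = 130
Parasite: 8·4 + 5·3 + 8·1 + 6·1 + 5·3 + 5·3 + 9·2 = 109
Roma: 8·0 + 5·1 + 8·3 + 6·0 + 5·1 + 5·2 + 9·0 = 44
Amour: 8·2 + 5·0 + 8·2 + 6·2 + 5·4 + 5·4 + 9·3 = 111
Her has the highest Borda score (130).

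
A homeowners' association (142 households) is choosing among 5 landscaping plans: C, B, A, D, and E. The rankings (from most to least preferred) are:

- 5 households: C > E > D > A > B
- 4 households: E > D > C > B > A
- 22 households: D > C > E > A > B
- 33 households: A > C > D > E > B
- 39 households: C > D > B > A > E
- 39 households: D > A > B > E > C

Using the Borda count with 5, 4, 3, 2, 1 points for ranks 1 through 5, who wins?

C: 5·5 + 4·3 + 22·4 + 33·4 + 39·5 + 39·1 = 491
B: 5·1 + 4·2 + 22·1 + 33·1 + 39·3 + 39·3 = 302
A: 5·2 + 4·1 + 22·2 + 33·5 + 39·2 + 39·4 = 457
D: 5·3 + 4·4 + 22·5 + 33·3 + 39·4 + 39·5 = 591
E: 5·4 + 4·5 + 22·3 + 33·2 + 39·1 + 39·2 = 289
D has the highest Borda score (591).

D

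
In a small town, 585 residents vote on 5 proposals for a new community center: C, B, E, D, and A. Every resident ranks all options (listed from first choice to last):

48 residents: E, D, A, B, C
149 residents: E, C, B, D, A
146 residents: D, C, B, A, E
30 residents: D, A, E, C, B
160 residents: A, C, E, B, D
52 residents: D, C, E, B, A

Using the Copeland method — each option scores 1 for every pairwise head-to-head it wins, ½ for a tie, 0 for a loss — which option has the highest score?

C

C: beats B, E, D, and A → score 4.
B: beats D and A; loses to C and E → score 2.
E: beats B and D; loses to C and A → score 2.
D: beats A; loses to C, B, and E → score 1.
A: beats E; loses to C, B, and D → score 1.
C has the best pairwise record.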